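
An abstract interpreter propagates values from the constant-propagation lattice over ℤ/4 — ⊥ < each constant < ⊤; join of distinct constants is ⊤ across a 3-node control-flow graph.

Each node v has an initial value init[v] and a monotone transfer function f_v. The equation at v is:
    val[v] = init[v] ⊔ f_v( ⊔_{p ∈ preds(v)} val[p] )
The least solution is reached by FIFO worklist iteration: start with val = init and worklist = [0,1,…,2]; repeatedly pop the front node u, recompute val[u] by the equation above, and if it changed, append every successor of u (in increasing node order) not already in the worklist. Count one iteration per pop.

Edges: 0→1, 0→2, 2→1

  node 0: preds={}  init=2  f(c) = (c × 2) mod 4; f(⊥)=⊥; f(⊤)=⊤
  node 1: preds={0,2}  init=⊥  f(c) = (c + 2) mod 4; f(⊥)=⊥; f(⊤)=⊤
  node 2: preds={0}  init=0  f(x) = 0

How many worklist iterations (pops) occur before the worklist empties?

3

Trace (3 dequeues):
  [1] u=0 | in ⊥ | out 2 | ==
  [2] u=1 | in ⊤ | out ⊤ | prev ⊥ | push {}
  [3] u=2 | in 2 | out 0 | ==

Converged values:
  [0] 2
  [1] ⊤
  [2] 0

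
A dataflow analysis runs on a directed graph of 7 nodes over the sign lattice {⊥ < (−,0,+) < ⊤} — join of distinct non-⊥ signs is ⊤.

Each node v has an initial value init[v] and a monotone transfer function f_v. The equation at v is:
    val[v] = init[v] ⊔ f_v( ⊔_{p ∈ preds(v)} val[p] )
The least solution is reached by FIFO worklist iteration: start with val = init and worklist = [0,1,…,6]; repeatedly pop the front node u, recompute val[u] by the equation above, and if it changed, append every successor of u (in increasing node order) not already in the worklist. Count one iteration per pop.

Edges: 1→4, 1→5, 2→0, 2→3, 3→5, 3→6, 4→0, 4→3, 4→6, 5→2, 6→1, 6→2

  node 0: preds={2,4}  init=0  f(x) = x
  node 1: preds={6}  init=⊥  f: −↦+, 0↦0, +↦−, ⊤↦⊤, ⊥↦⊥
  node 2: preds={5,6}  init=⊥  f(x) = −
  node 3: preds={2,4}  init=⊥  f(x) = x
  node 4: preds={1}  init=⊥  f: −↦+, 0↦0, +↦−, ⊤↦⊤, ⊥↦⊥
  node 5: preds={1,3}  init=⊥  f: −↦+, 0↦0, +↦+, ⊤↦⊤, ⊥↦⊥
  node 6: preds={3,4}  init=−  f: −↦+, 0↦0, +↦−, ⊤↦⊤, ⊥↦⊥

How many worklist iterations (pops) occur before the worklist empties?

17

Iteration log — 17 steps:
  step 1. node 0  ⊔preds=⊥  new=0  stable
  step 2. node 1  ⊔preds=−  new=+  old=⊥  +wl: 
  step 3. node 2  ⊔preds=−  new=−  old=⊥  +wl: 0
  step 4. node 3  ⊔preds=−  new=−  old=⊥  +wl: 
  step 5. node 4  ⊔preds=+  new=−  old=⊥  +wl: 3
  step 6. node 5  ⊔preds=⊤  new=⊤  old=⊥  +wl: 2
  step 7. node 6  ⊔preds=−  new=⊤  old=−  +wl: 1
  step 8. node 0  ⊔preds=−  new=⊤  old=0  +wl: 
  step 9. node 3  ⊔preds=−  new=−  stable
  step 10. node 2  ⊔preds=⊤  new=−  stable
  step 11. node 1  ⊔preds=⊤  new=⊤  old=+  +wl: 4,5
  step 12. node 4  ⊔preds=⊤  new=⊤  old=−  +wl: 0,3,6
  step 13. node 5  ⊔preds=⊤  new=⊤  stable
  step 14. node 0  ⊔preds=⊤  new=⊤  stable
  step 15. node 3  ⊔preds=⊤  new=⊤  old=−  +wl: 5
  step 16. node 6  ⊔preds=⊤  new=⊤  stable
  step 17. node 5  ⊔preds=⊤  new=⊤  stable

Least fixpoint reached:
  node 0: ⊤
  node 1: ⊤
  node 2: −
  node 3: ⊤
  node 4: ⊤
  node 5: ⊤
  node 6: ⊤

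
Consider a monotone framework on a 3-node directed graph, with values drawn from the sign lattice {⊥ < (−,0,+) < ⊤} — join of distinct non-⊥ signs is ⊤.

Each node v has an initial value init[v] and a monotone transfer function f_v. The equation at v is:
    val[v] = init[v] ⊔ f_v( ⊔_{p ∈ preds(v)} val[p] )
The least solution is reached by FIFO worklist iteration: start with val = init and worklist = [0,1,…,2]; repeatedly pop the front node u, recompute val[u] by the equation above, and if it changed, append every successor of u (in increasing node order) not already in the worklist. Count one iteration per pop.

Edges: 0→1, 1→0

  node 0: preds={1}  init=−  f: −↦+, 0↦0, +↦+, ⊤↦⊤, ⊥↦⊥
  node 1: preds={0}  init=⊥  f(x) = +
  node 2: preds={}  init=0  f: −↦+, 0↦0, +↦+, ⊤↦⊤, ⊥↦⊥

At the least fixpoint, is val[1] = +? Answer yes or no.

yes

Trace (5 dequeues):
  [1] u=0 | in ⊥ | out − | ==
  [2] u=1 | in − | out + | prev ⊥ | push {0}
  [3] u=2 | in ⊥ | out 0 | ==
  [4] u=0 | in + | out ⊤ | prev − | push {1}
  [5] u=1 | in ⊤ | out + | ==

Converged values:
  [0] ⊤
  [1] +
  [2] 0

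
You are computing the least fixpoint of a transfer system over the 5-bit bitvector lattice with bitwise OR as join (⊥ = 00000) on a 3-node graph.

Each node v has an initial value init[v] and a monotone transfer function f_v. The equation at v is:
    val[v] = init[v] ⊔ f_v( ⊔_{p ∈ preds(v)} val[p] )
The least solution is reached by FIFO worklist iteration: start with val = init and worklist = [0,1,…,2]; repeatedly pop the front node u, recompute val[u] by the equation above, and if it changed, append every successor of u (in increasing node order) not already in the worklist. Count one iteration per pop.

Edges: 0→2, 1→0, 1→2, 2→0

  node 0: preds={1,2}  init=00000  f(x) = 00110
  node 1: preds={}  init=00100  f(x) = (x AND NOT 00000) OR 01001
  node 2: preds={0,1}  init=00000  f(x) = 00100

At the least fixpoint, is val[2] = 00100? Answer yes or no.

Iteration log — 4 steps:
  step 1. node 0  ⊔preds=00100  new=00110  old=00000  +wl: 
  step 2. node 1  ⊔preds=00000  new=01101  old=00100  +wl: 0
  step 3. node 2  ⊔preds=01111  new=00100  old=00000  +wl: 
  step 4. node 0  ⊔preds=01101  new=00110  stable

Least fixpoint reached:
  node 0: 00110
  node 1: 01101
  node 2: 00100

yes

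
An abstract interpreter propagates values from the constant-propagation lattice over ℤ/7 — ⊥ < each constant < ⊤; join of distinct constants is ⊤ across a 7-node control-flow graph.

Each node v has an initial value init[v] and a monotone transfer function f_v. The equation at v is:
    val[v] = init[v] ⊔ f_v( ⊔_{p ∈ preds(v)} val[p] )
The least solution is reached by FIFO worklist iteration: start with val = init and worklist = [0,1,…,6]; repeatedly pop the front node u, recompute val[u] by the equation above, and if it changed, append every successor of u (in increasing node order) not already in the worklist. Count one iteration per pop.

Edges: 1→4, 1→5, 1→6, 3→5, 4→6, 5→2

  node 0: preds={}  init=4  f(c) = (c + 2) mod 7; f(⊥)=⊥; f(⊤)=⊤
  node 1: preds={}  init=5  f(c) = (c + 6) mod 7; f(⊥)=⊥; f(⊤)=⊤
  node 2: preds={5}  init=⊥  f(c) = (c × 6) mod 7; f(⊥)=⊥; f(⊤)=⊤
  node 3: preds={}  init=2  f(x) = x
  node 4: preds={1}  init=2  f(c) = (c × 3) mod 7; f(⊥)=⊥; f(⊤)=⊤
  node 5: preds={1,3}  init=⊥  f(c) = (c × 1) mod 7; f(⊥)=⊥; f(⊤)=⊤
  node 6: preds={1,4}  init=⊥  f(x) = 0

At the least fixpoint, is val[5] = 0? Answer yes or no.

Trace (8 dequeues):
  [1] u=0 | in ⊥ | out 4 | ==
  [2] u=1 | in ⊥ | out 5 | ==
  [3] u=2 | in ⊥ | out ⊥ | ==
  [4] u=3 | in ⊥ | out 2 | ==
  [5] u=4 | in 5 | out ⊤ | prev 2 | push {}
  [6] u=5 | in ⊤ | out ⊤ | prev ⊥ | push {2}
  [7] u=6 | in ⊤ | out 0 | prev ⊥ | push {}
  [8] u=2 | in ⊤ | out ⊤ | prev ⊥ | push {}

Converged values:
  [0] 4
  [1] 5
  [2] ⊤
  [3] 2
  [4] ⊤
  [5] ⊤
  [6] 0

no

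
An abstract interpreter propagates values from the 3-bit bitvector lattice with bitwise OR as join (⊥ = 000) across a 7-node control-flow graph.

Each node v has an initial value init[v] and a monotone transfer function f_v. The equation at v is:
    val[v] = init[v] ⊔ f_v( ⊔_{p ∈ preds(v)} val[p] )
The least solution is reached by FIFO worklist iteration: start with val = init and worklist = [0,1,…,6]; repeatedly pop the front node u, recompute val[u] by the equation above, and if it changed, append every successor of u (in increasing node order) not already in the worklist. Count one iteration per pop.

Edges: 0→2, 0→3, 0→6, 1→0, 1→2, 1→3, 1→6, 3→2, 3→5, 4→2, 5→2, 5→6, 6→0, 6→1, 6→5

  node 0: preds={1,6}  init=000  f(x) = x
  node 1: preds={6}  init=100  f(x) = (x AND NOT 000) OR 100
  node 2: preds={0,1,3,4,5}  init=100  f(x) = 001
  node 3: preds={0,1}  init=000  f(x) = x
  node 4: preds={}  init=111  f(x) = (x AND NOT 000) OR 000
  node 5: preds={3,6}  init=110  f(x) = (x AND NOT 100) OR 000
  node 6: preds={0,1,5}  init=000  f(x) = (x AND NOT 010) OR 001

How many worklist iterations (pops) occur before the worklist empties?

Iteration log — 17 steps:
  step 1. node 0  ⊔preds=100  new=100  old=000  +wl: 
  step 2. node 1  ⊔preds=000  new=100  stable
  step 3. node 2  ⊔preds=111  new=101  old=100  +wl: 
  step 4. node 3  ⊔preds=100  new=100  old=000  +wl: 2
  step 5. node 4  ⊔preds=000  new=111  stable
  step 6. node 5  ⊔preds=100  new=110  stable
  step 7. node 6  ⊔preds=110  new=101  old=000  +wl: 0,1,5
  step 8. node 2  ⊔preds=111  new=101  stable
  step 9. node 0  ⊔preds=101  new=101  old=100  +wl: 2,3,6
  step 10. node 1  ⊔preds=101  new=101  old=100  +wl: 0
  step 11. node 5  ⊔preds=101  new=111  old=110  +wl: 
  step 12. node 2  ⊔preds=111  new=101  stable
  step 13. node 3  ⊔preds=101  new=101  old=100  +wl: 2,5
  step 14. node 6  ⊔preds=111  new=101  stable
  step 15. node 0  ⊔preds=101  new=101  stable
  step 16. node 2  ⊔preds=111  new=101  stable
  step 17. node 5  ⊔preds=101  new=111  stable

Least fixpoint reached:
  node 0: 101
  node 1: 101
  node 2: 101
  node 3: 101
  node 4: 111
  node 5: 111
  node 6: 101

17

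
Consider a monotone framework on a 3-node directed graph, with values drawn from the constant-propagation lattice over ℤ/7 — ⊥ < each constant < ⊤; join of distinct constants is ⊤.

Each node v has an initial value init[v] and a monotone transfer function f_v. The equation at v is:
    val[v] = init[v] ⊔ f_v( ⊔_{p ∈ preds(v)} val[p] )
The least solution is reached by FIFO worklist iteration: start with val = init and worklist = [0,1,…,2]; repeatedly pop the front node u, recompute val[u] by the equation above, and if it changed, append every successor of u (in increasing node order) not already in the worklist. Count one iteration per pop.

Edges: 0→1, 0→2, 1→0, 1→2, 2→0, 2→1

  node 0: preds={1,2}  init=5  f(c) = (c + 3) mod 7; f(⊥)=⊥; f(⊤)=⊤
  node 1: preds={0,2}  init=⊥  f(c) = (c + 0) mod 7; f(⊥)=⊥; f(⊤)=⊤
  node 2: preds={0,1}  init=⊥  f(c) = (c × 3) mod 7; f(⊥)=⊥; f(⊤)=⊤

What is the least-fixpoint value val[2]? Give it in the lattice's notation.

⊤

Worklist (8 pops):
  #1 pop 0: in=⊥ → 5 (no change)
  #2 pop 1: in=5 → 5 (was ⊥); enqueue [0]
  #3 pop 2: in=5 → 1 (was ⊥); enqueue [1]
  #4 pop 0: in=⊤ → ⊤ (was 5); enqueue [2]
  #5 pop 1: in=⊤ → ⊤ (was 5); enqueue [0]
  #6 pop 2: in=⊤ → ⊤ (was 1); enqueue [1]
  #7 pop 0: in=⊤ → ⊤ (no change)
  #8 pop 1: in=⊤ → ⊤ (no change)

Fixpoint:
  val[0] = ⊤
  val[1] = ⊤
  val[2] = ⊤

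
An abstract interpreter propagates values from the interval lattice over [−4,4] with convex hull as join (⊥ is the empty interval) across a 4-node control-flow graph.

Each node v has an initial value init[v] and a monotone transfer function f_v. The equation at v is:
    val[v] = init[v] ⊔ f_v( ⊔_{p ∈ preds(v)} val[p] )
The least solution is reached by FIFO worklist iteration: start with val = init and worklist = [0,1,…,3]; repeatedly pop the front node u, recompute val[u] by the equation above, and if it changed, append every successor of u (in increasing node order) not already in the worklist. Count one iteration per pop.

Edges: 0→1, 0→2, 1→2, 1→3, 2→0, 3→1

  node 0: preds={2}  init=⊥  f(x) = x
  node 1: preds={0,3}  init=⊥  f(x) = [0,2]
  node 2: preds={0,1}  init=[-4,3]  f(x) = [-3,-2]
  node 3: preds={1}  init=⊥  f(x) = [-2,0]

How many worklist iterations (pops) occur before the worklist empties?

Iteration log — 5 steps:
  step 1. node 0  ⊔preds=[-4,3]  new=[-4,3]  old=⊥  +wl: 
  step 2. node 1  ⊔preds=[-4,3]  new=[0,2]  old=⊥  +wl: 
  step 3. node 2  ⊔preds=[-4,3]  new=[-4,3]  stable
  step 4. node 3  ⊔preds=[0,2]  new=[-2,0]  old=⊥  +wl: 1
  step 5. node 1  ⊔preds=[-4,3]  new=[0,2]  stable

Least fixpoint reached:
  node 0: [-4,3]
  node 1: [0,2]
  node 2: [-4,3]
  node 3: [-2,0]

5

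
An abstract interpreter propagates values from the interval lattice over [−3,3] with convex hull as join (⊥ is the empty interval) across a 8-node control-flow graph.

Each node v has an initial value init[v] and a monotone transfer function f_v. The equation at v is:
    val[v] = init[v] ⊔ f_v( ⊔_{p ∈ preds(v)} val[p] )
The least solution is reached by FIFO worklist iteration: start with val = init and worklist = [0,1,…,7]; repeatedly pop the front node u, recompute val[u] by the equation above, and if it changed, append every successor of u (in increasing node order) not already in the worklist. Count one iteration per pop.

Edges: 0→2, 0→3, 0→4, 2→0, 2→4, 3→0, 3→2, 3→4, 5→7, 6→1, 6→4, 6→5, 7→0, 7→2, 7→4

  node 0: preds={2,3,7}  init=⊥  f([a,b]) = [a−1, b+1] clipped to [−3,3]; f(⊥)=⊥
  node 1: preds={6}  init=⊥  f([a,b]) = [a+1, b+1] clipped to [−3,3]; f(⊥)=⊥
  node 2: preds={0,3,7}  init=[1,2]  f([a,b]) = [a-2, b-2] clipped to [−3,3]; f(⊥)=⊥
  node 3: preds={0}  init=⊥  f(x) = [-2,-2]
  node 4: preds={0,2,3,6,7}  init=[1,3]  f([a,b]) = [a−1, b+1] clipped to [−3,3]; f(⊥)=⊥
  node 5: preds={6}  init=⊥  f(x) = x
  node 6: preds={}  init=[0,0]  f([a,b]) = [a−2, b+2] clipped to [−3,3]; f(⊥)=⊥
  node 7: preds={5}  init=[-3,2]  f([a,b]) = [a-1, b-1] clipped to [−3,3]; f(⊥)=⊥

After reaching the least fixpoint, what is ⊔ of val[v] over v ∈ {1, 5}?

Iteration log — 10 steps:
  step 1. node 0  ⊔preds=[-3,2]  new=[-3,3]  old=⊥  +wl: 
  step 2. node 1  ⊔preds=[0,0]  new=[1,1]  old=⊥  +wl: 
  step 3. node 2  ⊔preds=[-3,3]  new=[-3,2]  old=[1,2]  +wl: 0
  step 4. node 3  ⊔preds=[-3,3]  new=[-2,-2]  old=⊥  +wl: 2
  step 5. node 4  ⊔preds=[-3,3]  new=[-3,3]  old=[1,3]  +wl: 
  step 6. node 5  ⊔preds=[0,0]  new=[0,0]  old=⊥  +wl: 
  step 7. node 6  ⊔preds=⊥  new=[0,0]  stable
  step 8. node 7  ⊔preds=[0,0]  new=[-3,2]  stable
  step 9. node 0  ⊔preds=[-3,2]  new=[-3,3]  stable
  step 10. node 2  ⊔preds=[-3,3]  new=[-3,2]  stable

Least fixpoint reached:
  node 0: [-3,3]
  node 1: [1,1]
  node 2: [-3,2]
  node 3: [-2,-2]
  node 4: [-3,3]
  node 5: [0,0]
  node 6: [0,0]
  node 7: [-3,2]

[0,1]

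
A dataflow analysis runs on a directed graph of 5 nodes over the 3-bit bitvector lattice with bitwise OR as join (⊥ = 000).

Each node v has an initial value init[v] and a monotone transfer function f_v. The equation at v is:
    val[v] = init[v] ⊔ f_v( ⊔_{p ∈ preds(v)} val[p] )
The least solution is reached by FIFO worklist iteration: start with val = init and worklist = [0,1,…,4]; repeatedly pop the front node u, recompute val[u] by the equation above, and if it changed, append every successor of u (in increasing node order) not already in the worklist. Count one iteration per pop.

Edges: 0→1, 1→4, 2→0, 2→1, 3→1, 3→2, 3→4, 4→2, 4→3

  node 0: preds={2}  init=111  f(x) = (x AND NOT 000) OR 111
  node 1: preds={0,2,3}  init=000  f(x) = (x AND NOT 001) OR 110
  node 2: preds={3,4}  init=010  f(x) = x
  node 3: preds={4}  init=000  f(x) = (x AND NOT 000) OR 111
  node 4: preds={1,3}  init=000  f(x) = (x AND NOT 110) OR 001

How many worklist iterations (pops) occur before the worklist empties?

10

Iteration log — 10 steps:
  step 1. node 0  ⊔preds=010  new=111  stable
  step 2. node 1  ⊔preds=111  new=110  old=000  +wl: 
  step 3. node 2  ⊔preds=000  new=010  stable
  step 4. node 3  ⊔preds=000  new=111  old=000  +wl: 1,2
  step 5. node 4  ⊔preds=111  new=001  old=000  +wl: 3
  step 6. node 1  ⊔preds=111  new=110  stable
  step 7. node 2  ⊔preds=111  new=111  old=010  +wl: 0,1
  step 8. node 3  ⊔preds=001  new=111  stable
  step 9. node 0  ⊔preds=111  new=111  stable
  step 10. node 1  ⊔preds=111  new=110  stable

Least fixpoint reached:
  node 0: 111
  node 1: 110
  node 2: 111
  node 3: 111
  node 4: 001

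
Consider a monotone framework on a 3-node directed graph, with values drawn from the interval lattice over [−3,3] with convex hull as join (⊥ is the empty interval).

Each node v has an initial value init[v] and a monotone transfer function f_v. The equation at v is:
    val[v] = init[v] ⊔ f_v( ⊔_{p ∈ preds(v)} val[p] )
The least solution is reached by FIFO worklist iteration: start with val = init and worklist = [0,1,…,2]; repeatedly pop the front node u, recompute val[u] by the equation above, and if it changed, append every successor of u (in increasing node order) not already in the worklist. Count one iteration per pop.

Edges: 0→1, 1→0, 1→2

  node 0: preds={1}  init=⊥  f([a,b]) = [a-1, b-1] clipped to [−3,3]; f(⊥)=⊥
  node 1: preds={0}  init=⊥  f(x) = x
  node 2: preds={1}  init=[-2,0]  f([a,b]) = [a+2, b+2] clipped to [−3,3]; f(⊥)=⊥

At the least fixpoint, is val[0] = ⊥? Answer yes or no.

Iteration log — 3 steps:
  step 1. node 0  ⊔preds=⊥  new=⊥  stable
  step 2. node 1  ⊔preds=⊥  new=⊥  stable
  step 3. node 2  ⊔preds=⊥  new=[-2,0]  stable

Least fixpoint reached:
  node 0: ⊥
  node 1: ⊥
  node 2: [-2,0]

yes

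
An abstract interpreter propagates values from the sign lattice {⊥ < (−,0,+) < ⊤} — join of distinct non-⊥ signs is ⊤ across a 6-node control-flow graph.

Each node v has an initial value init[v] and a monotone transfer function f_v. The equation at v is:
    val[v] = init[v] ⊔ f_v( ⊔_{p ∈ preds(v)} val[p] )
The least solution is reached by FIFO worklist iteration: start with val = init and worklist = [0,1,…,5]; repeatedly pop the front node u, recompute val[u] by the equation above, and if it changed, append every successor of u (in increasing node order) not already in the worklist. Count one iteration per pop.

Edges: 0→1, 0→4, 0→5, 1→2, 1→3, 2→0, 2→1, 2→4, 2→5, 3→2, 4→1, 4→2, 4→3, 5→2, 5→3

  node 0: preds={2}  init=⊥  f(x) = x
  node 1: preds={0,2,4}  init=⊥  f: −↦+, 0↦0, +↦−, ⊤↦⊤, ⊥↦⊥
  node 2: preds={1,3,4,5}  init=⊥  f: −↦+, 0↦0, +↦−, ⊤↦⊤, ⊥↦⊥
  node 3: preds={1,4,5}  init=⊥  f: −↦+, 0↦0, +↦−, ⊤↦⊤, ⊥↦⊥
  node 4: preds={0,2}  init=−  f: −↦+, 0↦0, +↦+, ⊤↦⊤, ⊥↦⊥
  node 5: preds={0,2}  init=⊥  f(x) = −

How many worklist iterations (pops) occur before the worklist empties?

12

Trace (12 dequeues):
  [1] u=0 | in ⊥ | out ⊥ | ==
  [2] u=1 | in − | out + | prev ⊥ | push {}
  [3] u=2 | in ⊤ | out ⊤ | prev ⊥ | push {0,1}
  [4] u=3 | in ⊤ | out ⊤ | prev ⊥ | push {2}
  [5] u=4 | in ⊤ | out ⊤ | prev − | push {3}
  [6] u=5 | in ⊤ | out − | prev ⊥ | push {}
  [7] u=0 | in ⊤ | out ⊤ | prev ⊥ | push {4,5}
  [8] u=1 | in ⊤ | out ⊤ | prev + | push {}
  [9] u=2 | in ⊤ | out ⊤ | ==
  [10] u=3 | in ⊤ | out ⊤ | ==
  [11] u=4 | in ⊤ | out ⊤ | ==
  [12] u=5 | in ⊤ | out − | ==

Converged values:
  [0] ⊤
  [1] ⊤
  [2] ⊤
  [3] ⊤
  [4] ⊤
  [5] −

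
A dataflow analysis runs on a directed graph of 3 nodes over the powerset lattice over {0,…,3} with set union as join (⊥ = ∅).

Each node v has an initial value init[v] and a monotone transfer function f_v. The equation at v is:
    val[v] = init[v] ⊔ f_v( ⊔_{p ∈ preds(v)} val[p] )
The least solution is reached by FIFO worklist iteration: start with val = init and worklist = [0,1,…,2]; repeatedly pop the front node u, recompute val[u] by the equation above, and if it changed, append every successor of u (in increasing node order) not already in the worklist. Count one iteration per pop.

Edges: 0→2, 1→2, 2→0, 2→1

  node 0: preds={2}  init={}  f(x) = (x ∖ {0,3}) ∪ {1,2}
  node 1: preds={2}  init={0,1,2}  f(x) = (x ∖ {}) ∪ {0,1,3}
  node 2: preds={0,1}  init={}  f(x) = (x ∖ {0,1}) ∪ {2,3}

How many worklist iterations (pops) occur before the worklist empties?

5

Trace (5 dequeues):
  [1] u=0 | in {} | out {1,2} | prev {} | push {}
  [2] u=1 | in {} | out {0,1,2,3} | prev {0,1,2} | push {}
  [3] u=2 | in {0,1,2,3} | out {2,3} | prev {} | push {0,1}
  [4] u=0 | in {2,3} | out {1,2} | ==
  [5] u=1 | in {2,3} | out {0,1,2,3} | ==

Converged values:
  [0] {1,2}
  [1] {0,1,2,3}
  [2] {2,3}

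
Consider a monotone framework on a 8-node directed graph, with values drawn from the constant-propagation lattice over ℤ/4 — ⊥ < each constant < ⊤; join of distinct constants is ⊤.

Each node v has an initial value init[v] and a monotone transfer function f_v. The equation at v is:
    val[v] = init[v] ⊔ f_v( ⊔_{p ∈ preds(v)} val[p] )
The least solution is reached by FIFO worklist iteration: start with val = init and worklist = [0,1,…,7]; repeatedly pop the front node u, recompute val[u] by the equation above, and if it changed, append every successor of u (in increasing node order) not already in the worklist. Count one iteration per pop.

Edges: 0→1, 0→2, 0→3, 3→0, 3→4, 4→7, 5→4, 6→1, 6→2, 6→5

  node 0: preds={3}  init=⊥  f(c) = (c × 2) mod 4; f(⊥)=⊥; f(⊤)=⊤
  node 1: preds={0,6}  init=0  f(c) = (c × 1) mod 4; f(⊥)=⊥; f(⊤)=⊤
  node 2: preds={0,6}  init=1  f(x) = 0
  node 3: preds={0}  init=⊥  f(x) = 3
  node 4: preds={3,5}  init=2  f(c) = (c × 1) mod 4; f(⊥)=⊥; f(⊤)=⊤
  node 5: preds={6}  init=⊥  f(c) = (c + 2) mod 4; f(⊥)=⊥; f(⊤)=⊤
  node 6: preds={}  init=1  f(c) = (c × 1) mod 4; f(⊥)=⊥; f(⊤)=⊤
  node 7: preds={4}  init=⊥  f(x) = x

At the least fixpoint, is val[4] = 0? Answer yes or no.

Worklist (13 pops):
  #1 pop 0: in=⊥ → ⊥ (no change)
  #2 pop 1: in=1 → ⊤ (was 0); enqueue []
  #3 pop 2: in=1 → ⊤ (was 1); enqueue []
  #4 pop 3: in=⊥ → 3 (was ⊥); enqueue [0]
  #5 pop 4: in=3 → ⊤ (was 2); enqueue []
  #6 pop 5: in=1 → 3 (was ⊥); enqueue [4]
  #7 pop 6: in=⊥ → 1 (no change)
  #8 pop 7: in=⊤ → ⊤ (was ⊥); enqueue []
  #9 pop 0: in=3 → 2 (was ⊥); enqueue [1,2,3]
  #10 pop 4: in=3 → ⊤ (no change)
  #11 pop 1: in=⊤ → ⊤ (no change)
  #12 pop 2: in=⊤ → ⊤ (no change)
  #13 pop 3: in=2 → 3 (no change)

Fixpoint:
  val[0] = 2
  val[1] = ⊤
  val[2] = ⊤
  val[3] = 3
  val[4] = ⊤
  val[5] = 3
  val[6] = 1
  val[7] = ⊤

no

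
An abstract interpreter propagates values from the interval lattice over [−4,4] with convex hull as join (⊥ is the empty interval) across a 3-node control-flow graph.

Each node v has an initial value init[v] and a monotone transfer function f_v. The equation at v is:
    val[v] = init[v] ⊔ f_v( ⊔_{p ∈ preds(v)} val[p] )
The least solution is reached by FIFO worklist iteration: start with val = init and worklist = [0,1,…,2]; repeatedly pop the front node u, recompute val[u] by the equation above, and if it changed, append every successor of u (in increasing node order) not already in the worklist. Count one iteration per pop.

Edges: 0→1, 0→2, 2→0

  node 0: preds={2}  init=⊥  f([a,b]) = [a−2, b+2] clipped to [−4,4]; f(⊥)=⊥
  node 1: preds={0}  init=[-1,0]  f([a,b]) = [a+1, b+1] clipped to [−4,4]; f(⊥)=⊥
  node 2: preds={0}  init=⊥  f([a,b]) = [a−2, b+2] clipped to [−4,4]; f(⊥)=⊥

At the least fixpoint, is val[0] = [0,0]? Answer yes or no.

no

Trace (3 dequeues):
  [1] u=0 | in ⊥ | out ⊥ | ==
  [2] u=1 | in ⊥ | out [-1,0] | ==
  [3] u=2 | in ⊥ | out ⊥ | ==

Converged values:
  [0] ⊥
  [1] [-1,0]
  [2] ⊥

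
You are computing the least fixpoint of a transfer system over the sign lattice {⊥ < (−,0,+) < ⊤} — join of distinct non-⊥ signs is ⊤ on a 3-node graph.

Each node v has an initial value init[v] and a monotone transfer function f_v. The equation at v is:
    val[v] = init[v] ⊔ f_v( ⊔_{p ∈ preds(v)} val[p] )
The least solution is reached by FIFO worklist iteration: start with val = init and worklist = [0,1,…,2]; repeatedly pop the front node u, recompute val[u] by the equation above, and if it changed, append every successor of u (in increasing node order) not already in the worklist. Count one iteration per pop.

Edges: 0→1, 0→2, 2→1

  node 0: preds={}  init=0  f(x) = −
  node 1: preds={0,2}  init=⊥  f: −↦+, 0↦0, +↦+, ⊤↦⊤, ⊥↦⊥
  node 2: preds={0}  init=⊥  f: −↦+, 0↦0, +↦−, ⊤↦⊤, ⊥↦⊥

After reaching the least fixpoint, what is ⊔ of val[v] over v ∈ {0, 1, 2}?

Trace (4 dequeues):
  [1] u=0 | in ⊥ | out ⊤ | prev 0 | push {}
  [2] u=1 | in ⊤ | out ⊤ | prev ⊥ | push {}
  [3] u=2 | in ⊤ | out ⊤ | prev ⊥ | push {1}
  [4] u=1 | in ⊤ | out ⊤ | ==

Converged values:
  [0] ⊤
  [1] ⊤
  [2] ⊤

⊤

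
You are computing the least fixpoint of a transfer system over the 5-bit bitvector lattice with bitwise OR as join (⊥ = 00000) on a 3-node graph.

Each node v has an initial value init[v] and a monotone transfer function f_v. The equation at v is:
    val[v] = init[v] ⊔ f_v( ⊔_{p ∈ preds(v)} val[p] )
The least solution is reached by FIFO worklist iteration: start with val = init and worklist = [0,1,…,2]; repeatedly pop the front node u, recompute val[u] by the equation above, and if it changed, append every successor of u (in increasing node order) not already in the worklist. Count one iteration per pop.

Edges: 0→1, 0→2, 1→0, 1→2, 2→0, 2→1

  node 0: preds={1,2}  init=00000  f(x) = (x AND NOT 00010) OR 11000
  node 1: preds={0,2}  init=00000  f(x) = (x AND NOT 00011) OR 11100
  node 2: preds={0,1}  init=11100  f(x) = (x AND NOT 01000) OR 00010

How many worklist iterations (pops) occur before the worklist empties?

5

Trace (5 dequeues):
  [1] u=0 | in 11100 | out 11100 | prev 00000 | push {}
  [2] u=1 | in 11100 | out 11100 | prev 00000 | push {0}
  [3] u=2 | in 11100 | out 11110 | prev 11100 | push {1}
  [4] u=0 | in 11110 | out 11100 | ==
  [5] u=1 | in 11110 | out 11100 | ==

Converged values:
  [0] 11100
  [1] 11100
  [2] 11110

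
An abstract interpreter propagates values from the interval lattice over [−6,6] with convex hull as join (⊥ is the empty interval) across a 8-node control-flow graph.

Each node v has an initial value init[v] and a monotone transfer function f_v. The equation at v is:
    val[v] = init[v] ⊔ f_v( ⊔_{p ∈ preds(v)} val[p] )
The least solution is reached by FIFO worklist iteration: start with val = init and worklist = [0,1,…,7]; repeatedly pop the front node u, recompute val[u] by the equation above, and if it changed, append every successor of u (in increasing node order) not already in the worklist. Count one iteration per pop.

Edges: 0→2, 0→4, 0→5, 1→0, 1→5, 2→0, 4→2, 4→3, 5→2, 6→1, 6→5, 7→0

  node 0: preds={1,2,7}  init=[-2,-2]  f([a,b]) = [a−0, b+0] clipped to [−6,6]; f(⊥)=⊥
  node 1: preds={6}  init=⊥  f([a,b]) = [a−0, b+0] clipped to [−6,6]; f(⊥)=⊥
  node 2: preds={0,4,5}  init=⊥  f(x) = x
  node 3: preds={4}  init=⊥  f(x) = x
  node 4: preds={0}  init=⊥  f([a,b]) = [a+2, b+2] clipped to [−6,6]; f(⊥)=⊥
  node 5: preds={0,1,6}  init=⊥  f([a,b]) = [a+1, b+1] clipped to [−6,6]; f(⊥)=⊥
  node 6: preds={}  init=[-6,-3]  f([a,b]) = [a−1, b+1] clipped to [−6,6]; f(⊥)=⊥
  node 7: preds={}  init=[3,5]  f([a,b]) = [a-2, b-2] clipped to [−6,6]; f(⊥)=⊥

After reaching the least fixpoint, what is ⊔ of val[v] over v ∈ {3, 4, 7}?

[-4,6]

Worklist (18 pops):
  #1 pop 0: in=[3,5] → [-2,5] (was [-2,-2]); enqueue []
  #2 pop 1: in=[-6,-3] → [-6,-3] (was ⊥); enqueue [0]
  #3 pop 2: in=[-2,5] → [-2,5] (was ⊥); enqueue []
  #4 pop 3: in=⊥ → ⊥ (no change)
  #5 pop 4: in=[-2,5] → [0,6] (was ⊥); enqueue [2,3]
  #6 pop 5: in=[-6,5] → [-5,6] (was ⊥); enqueue []
  #7 pop 6: in=⊥ → [-6,-3] (no change)
  #8 pop 7: in=⊥ → [3,5] (no change)
  #9 pop 0: in=[-6,5] → [-6,5] (was [-2,5]); enqueue [4,5]
  #10 pop 2: in=[-6,6] → [-6,6] (was [-2,5]); enqueue [0]
  #11 pop 3: in=[0,6] → [0,6] (was ⊥); enqueue []
  #12 pop 4: in=[-6,5] → [-4,6] (was [0,6]); enqueue [2,3]
  #13 pop 5: in=[-6,5] → [-5,6] (no change)
  #14 pop 0: in=[-6,6] → [-6,6] (was [-6,5]); enqueue [4,5]
  #15 pop 2: in=[-6,6] → [-6,6] (no change)
  #16 pop 3: in=[-4,6] → [-4,6] (was [0,6]); enqueue []
  #17 pop 4: in=[-6,6] → [-4,6] (no change)
  #18 pop 5: in=[-6,6] → [-5,6] (no change)

Fixpoint:
  val[0] = [-6,6]
  val[1] = [-6,-3]
  val[2] = [-6,6]
  val[3] = [-4,6]
  val[4] = [-4,6]
  val[5] = [-5,6]
  val[6] = [-6,-3]
  val[7] = [3,5]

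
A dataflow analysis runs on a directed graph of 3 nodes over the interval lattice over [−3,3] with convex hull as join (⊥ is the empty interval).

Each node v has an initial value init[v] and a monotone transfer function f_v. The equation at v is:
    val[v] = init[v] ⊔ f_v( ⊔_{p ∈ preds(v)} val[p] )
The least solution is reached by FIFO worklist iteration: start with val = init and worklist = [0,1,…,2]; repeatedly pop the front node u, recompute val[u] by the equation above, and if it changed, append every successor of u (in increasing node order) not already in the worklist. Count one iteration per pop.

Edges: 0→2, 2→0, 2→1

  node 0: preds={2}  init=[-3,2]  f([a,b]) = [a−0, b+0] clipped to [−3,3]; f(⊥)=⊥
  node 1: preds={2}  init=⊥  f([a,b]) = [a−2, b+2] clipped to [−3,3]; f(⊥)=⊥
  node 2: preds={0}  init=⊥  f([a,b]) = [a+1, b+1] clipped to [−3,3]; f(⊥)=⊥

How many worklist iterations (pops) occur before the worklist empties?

Iteration log — 6 steps:
  step 1. node 0  ⊔preds=⊥  new=[-3,2]  stable
  step 2. node 1  ⊔preds=⊥  new=⊥  stable
  step 3. node 2  ⊔preds=[-3,2]  new=[-2,3]  old=⊥  +wl: 0,1
  step 4. node 0  ⊔preds=[-2,3]  new=[-3,3]  old=[-3,2]  +wl: 2
  step 5. node 1  ⊔preds=[-2,3]  new=[-3,3]  old=⊥  +wl: 
  step 6. node 2  ⊔preds=[-3,3]  new=[-2,3]  stable

Least fixpoint reached:
  node 0: [-3,3]
  node 1: [-3,3]
  node 2: [-2,3]

6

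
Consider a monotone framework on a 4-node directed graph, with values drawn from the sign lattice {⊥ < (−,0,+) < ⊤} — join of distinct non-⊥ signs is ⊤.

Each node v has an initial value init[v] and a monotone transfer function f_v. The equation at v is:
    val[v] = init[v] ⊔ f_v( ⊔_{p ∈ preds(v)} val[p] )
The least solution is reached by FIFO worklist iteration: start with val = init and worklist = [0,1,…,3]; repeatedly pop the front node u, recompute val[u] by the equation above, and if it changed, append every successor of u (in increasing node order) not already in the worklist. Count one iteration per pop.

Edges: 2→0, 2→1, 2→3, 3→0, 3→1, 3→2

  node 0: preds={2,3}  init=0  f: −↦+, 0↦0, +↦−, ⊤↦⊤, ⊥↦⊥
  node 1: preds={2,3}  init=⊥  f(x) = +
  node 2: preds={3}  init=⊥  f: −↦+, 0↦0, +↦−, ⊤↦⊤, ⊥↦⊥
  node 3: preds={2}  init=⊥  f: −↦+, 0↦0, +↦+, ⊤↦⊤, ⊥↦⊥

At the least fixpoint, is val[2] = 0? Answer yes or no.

no

Iteration log — 4 steps:
  step 1. node 0  ⊔preds=⊥  new=0  stable
  step 2. node 1  ⊔preds=⊥  new=+  old=⊥  +wl: 
  step 3. node 2  ⊔preds=⊥  new=⊥  stable
  step 4. node 3  ⊔preds=⊥  new=⊥  stable

Least fixpoint reached:
  node 0: 0
  node 1: +
  node 2: ⊥
  node 3: ⊥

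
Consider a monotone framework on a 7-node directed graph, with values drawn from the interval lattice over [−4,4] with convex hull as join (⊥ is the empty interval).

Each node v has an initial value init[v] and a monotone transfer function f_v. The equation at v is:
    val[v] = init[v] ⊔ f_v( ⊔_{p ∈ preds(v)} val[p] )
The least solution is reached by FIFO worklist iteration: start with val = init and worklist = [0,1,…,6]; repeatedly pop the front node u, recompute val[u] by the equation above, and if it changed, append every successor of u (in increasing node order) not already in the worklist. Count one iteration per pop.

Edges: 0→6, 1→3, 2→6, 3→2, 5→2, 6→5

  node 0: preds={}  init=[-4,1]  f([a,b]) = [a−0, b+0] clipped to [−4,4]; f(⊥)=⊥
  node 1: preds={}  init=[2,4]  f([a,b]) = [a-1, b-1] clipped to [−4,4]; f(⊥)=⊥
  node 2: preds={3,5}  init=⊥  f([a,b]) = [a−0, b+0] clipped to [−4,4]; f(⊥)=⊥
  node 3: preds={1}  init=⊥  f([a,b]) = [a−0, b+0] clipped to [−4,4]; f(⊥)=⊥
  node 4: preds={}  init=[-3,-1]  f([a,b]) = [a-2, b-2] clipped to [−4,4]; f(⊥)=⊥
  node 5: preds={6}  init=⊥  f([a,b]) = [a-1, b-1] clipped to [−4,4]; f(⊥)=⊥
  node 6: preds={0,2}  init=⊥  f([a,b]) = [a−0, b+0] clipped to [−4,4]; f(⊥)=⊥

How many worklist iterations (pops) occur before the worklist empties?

Worklist (14 pops):
  #1 pop 0: in=⊥ → [-4,1] (no change)
  #2 pop 1: in=⊥ → [2,4] (no change)
  #3 pop 2: in=⊥ → ⊥ (no change)
  #4 pop 3: in=[2,4] → [2,4] (was ⊥); enqueue [2]
  #5 pop 4: in=⊥ → [-3,-1] (no change)
  #6 pop 5: in=⊥ → ⊥ (no change)
  #7 pop 6: in=[-4,1] → [-4,1] (was ⊥); enqueue [5]
  #8 pop 2: in=[2,4] → [2,4] (was ⊥); enqueue [6]
  #9 pop 5: in=[-4,1] → [-4,0] (was ⊥); enqueue [2]
  #10 pop 6: in=[-4,4] → [-4,4] (was [-4,1]); enqueue [5]
  #11 pop 2: in=[-4,4] → [-4,4] (was [2,4]); enqueue [6]
  #12 pop 5: in=[-4,4] → [-4,3] (was [-4,0]); enqueue [2]
  #13 pop 6: in=[-4,4] → [-4,4] (no change)
  #14 pop 2: in=[-4,4] → [-4,4] (no change)

Fixpoint:
  val[0] = [-4,1]
  val[1] = [2,4]
  val[2] = [-4,4]
  val[3] = [2,4]
  val[4] = [-3,-1]
  val[5] = [-4,3]
  val[6] = [-4,4]

14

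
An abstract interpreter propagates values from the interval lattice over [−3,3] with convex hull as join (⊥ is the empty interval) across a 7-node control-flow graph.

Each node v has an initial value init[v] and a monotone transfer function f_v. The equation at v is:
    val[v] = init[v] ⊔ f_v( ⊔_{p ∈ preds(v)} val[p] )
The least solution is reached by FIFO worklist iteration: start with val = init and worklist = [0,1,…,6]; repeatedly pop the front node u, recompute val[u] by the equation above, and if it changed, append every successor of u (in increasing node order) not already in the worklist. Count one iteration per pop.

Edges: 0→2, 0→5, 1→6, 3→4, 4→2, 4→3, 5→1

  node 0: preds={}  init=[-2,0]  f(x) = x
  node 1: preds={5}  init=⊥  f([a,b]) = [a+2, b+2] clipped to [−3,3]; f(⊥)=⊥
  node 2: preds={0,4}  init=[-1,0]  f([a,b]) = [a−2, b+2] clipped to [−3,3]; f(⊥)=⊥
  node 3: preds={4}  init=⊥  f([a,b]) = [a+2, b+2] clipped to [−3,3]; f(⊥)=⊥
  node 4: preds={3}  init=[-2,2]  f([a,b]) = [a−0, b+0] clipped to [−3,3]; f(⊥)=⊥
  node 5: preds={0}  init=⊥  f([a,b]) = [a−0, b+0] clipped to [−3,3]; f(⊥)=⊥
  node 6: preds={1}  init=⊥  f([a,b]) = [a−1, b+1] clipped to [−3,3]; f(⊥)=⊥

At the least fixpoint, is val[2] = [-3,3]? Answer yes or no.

Worklist (11 pops):
  #1 pop 0: in=⊥ → [-2,0] (no change)
  #2 pop 1: in=⊥ → ⊥ (no change)
  #3 pop 2: in=[-2,2] → [-3,3] (was [-1,0]); enqueue []
  #4 pop 3: in=[-2,2] → [0,3] (was ⊥); enqueue []
  #5 pop 4: in=[0,3] → [-2,3] (was [-2,2]); enqueue [2,3]
  #6 pop 5: in=[-2,0] → [-2,0] (was ⊥); enqueue [1]
  #7 pop 6: in=⊥ → ⊥ (no change)
  #8 pop 2: in=[-2,3] → [-3,3] (no change)
  #9 pop 3: in=[-2,3] → [0,3] (no change)
  #10 pop 1: in=[-2,0] → [0,2] (was ⊥); enqueue [6]
  #11 pop 6: in=[0,2] → [-1,3] (was ⊥); enqueue []

Fixpoint:
  val[0] = [-2,0]
  val[1] = [0,2]
  val[2] = [-3,3]
  val[3] = [0,3]
  val[4] = [-2,3]
  val[5] = [-2,0]
  val[6] = [-1,3]

yes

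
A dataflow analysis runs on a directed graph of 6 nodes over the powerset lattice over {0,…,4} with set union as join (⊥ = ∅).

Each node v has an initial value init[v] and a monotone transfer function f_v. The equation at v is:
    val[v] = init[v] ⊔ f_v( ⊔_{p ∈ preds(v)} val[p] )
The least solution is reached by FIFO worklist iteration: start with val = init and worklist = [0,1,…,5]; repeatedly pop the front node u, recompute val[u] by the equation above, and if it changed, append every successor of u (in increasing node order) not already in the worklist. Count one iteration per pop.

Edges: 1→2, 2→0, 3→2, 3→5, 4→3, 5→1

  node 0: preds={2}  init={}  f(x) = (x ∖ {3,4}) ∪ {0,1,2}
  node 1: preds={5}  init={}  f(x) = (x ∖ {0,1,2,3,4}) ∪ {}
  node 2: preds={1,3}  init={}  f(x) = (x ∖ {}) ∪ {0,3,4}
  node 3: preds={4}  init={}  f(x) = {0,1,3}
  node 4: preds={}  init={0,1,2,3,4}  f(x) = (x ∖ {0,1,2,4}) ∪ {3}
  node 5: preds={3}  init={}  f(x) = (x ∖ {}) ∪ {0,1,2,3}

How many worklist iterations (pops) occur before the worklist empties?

10

Trace (10 dequeues):
  [1] u=0 | in {} | out {0,1,2} | prev {} | push {}
  [2] u=1 | in {} | out {} | ==
  [3] u=2 | in {} | out {0,3,4} | prev {} | push {0}
  [4] u=3 | in {0,1,2,3,4} | out {0,1,3} | prev {} | push {2}
  [5] u=4 | in {} | out {0,1,2,3,4} | ==
  [6] u=5 | in {0,1,3} | out {0,1,2,3} | prev {} | push {1}
  [7] u=0 | in {0,3,4} | out {0,1,2} | ==
  [8] u=2 | in {0,1,3} | out {0,1,3,4} | prev {0,3,4} | push {0}
  [9] u=1 | in {0,1,2,3} | out {} | ==
  [10] u=0 | in {0,1,3,4} | out {0,1,2} | ==

Converged values:
  [0] {0,1,2}
  [1] {}
  [2] {0,1,3,4}
  [3] {0,1,3}
  [4] {0,1,2,3,4}
  [5] {0,1,2,3}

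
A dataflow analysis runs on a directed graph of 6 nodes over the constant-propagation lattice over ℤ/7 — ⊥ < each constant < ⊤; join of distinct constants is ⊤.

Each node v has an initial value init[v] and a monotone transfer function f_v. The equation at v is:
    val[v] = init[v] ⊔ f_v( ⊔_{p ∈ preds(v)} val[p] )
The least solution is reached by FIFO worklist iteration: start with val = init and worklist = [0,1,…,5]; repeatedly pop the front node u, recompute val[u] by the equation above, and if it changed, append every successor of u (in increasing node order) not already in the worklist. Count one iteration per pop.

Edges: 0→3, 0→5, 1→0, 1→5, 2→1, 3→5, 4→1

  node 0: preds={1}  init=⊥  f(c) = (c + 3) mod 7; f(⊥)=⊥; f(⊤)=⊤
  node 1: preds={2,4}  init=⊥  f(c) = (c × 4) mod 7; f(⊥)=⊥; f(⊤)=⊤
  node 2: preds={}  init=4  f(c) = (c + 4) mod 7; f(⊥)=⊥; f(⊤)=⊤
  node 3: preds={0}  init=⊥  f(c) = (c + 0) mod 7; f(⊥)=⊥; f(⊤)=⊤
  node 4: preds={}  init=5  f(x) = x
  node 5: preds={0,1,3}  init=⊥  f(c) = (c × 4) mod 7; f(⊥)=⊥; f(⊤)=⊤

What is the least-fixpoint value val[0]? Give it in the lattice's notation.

⊤

Worklist (9 pops):
  #1 pop 0: in=⊥ → ⊥ (no change)
  #2 pop 1: in=⊤ → ⊤ (was ⊥); enqueue [0]
  #3 pop 2: in=⊥ → 4 (no change)
  #4 pop 3: in=⊥ → ⊥ (no change)
  #5 pop 4: in=⊥ → 5 (no change)
  #6 pop 5: in=⊤ → ⊤ (was ⊥); enqueue []
  #7 pop 0: in=⊤ → ⊤ (was ⊥); enqueue [3,5]
  #8 pop 3: in=⊤ → ⊤ (was ⊥); enqueue []
  #9 pop 5: in=⊤ → ⊤ (no change)

Fixpoint:
  val[0] = ⊤
  val[1] = ⊤
  val[2] = 4
  val[3] = ⊤
  val[4] = 5
  val[5] = ⊤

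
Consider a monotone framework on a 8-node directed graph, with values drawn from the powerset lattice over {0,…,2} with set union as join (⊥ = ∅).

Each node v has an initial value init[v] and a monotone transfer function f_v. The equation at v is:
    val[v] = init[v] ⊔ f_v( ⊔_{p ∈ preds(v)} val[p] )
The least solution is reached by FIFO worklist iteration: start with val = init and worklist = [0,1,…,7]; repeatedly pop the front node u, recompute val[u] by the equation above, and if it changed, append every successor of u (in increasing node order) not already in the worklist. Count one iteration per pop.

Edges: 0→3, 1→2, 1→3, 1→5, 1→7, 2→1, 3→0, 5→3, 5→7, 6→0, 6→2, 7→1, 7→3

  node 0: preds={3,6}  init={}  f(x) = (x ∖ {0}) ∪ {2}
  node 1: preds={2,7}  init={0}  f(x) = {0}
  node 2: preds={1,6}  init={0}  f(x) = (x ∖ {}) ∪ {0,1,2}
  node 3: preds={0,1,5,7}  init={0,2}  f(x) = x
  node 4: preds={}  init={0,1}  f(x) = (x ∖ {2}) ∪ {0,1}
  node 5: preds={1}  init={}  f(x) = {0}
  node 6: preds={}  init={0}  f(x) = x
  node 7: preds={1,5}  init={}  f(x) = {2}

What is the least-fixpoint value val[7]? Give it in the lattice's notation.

Trace (10 dequeues):
  [1] u=0 | in {0,2} | out {2} | prev {} | push {}
  [2] u=1 | in {0} | out {0} | ==
  [3] u=2 | in {0} | out {0,1,2} | prev {0} | push {1}
  [4] u=3 | in {0,2} | out {0,2} | ==
  [5] u=4 | in {} | out {0,1} | ==
  [6] u=5 | in {0} | out {0} | prev {} | push {3}
  [7] u=6 | in {} | out {0} | ==
  [8] u=7 | in {0} | out {2} | prev {} | push {}
  [9] u=1 | in {0,1,2} | out {0} | ==
  [10] u=3 | in {0,2} | out {0,2} | ==

Converged values:
  [0] {2}
  [1] {0}
  [2] {0,1,2}
  [3] {0,2}
  [4] {0,1}
  [5] {0}
  [6] {0}
  [7] {2}

{2}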